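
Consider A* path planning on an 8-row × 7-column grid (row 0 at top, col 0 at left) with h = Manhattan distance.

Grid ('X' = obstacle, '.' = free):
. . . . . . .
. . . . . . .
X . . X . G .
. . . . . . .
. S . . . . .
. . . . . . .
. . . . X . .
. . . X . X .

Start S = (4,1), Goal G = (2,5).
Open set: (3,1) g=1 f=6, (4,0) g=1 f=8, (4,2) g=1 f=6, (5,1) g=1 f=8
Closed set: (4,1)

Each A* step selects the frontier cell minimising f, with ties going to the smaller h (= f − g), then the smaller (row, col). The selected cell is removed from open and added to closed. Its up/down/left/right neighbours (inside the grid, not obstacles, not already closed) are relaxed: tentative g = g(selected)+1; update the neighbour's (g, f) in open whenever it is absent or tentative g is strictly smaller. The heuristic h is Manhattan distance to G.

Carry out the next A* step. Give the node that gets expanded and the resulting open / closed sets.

step 1: expand (3,1) (f=6, h=5) → closed; open now [(2,1) g=2 f=6, (3,0) g=2 f=8, (3,2) g=2 f=6, (4,0) g=1 f=8, (4,2) g=1 f=6, (5,1) g=1 f=8]

expanded=(3,1); open=[(2,1) g=2 f=6, (3,0) g=2 f=8, (3,2) g=2 f=6, (4,0) g=1 f=8, (4,2) g=1 f=6, (5,1) g=1 f=8]; closed=[(3,1), (4,1)]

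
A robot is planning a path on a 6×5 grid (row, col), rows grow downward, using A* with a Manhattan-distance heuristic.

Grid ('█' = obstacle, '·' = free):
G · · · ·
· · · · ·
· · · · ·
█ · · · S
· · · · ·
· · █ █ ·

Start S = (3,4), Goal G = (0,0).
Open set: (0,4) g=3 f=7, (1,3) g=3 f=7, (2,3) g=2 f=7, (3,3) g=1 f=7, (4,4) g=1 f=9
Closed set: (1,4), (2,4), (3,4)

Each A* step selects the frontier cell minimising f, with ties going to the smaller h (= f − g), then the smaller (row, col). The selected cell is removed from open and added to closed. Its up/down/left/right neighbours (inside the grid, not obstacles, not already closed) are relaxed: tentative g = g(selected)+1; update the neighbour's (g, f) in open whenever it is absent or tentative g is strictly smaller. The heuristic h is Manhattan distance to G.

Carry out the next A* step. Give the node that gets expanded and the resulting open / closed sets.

expanded=(0,4); open=[(0,3) g=4 f=7, (1,3) g=3 f=7, (2,3) g=2 f=7, (3,3) g=1 f=7, (4,4) g=1 f=9]; closed=[(0,4), (1,4), (2,4), (3,4)]

step 1: expand (0,4) (f=7, h=4) → closed; open now [(0,3) g=4 f=7, (1,3) g=3 f=7, (2,3) g=2 f=7, (3,3) g=1 f=7, (4,4) g=1 f=9]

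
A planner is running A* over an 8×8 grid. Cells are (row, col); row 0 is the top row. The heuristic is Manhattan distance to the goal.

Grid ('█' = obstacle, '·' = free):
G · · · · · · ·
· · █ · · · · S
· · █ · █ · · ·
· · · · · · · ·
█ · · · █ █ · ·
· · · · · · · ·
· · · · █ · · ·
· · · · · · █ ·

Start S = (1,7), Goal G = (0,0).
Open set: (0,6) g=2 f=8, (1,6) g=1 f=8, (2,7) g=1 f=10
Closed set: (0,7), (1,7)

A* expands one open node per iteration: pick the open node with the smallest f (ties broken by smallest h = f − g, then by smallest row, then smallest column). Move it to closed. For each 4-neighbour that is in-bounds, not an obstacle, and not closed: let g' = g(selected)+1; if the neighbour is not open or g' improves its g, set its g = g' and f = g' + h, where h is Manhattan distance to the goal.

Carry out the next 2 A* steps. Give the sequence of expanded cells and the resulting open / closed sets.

order=[(0,6) → (0,5)]; open=[(0,4) g=4 f=8, (1,5) g=4 f=10, (1,6) g=1 f=8, (2,7) g=1 f=10]; closed=[(0,5), (0,6), (0,7), (1,7)]

step 1: expand (0,6) (f=8, h=6) → closed; open now [(0,5) g=3 f=8, (1,6) g=1 f=8, (2,7) g=1 f=10]
step 2: expand (0,5) (f=8, h=5) → closed; open now [(0,4) g=4 f=8, (1,5) g=4 f=10, (1,6) g=1 f=8, (2,7) g=1 f=10]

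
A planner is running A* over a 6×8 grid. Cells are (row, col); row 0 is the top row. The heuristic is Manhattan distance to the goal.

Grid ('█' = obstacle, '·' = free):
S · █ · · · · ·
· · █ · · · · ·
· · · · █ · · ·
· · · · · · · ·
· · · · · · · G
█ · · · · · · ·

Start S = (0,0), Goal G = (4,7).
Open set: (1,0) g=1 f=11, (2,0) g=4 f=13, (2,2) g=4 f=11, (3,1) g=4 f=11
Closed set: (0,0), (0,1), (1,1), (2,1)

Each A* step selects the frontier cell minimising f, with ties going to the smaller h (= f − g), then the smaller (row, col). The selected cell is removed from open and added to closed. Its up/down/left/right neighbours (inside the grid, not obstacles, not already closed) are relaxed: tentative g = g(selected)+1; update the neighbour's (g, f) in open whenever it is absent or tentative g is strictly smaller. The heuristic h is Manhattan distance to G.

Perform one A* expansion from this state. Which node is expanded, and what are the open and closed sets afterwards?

step 1: expand (2,2) (f=11, h=7) → closed; open now [(1,0) g=1 f=11, (2,0) g=4 f=13, (2,3) g=5 f=11, (3,1) g=4 f=11, (3,2) g=5 f=11]

expanded=(2,2); open=[(1,0) g=1 f=11, (2,0) g=4 f=13, (2,3) g=5 f=11, (3,1) g=4 f=11, (3,2) g=5 f=11]; closed=[(0,0), (0,1), (1,1), (2,1), (2,2)]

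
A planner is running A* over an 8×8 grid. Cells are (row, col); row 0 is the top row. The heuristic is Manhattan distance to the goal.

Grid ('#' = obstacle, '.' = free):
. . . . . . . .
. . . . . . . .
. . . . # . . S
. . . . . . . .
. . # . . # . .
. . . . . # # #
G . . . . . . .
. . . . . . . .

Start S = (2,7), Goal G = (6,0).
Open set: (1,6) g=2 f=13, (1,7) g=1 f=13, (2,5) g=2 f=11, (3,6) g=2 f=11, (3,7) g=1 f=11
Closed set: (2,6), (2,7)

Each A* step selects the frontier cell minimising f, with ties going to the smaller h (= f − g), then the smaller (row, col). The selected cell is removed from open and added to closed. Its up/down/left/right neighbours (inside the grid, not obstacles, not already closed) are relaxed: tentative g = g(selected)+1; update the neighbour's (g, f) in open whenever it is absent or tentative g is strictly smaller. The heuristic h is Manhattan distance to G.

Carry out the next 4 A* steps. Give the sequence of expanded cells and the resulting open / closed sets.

order=[(2,5) → (3,5) → (3,4) → (3,3)]; open=[(1,5) g=3 f=13, (1,6) g=2 f=13, (1,7) g=1 f=13, (2,3) g=6 f=13, (3,2) g=6 f=11, (3,6) g=2 f=11, (3,7) g=1 f=11, (4,3) g=6 f=11, (4,4) g=5 f=11]; closed=[(2,5), (2,6), (2,7), (3,3), (3,4), (3,5)]

step 1: expand (2,5) (f=11, h=9) → closed; open now [(1,5) g=3 f=13, (1,6) g=2 f=13, (1,7) g=1 f=13, (3,5) g=3 f=11, (3,6) g=2 f=11, (3,7) g=1 f=11]
step 2: expand (3,5) (f=11, h=8) → closed; open now [(1,5) g=3 f=13, (1,6) g=2 f=13, (1,7) g=1 f=13, (3,4) g=4 f=11, (3,6) g=2 f=11, (3,7) g=1 f=11]
step 3: expand (3,4) (f=11, h=7) → closed; open now [(1,5) g=3 f=13, (1,6) g=2 f=13, (1,7) g=1 f=13, (3,3) g=5 f=11, (3,6) g=2 f=11, (3,7) g=1 f=11, (4,4) g=5 f=11]
step 4: expand (3,3) (f=11, h=6) → closed; open now [(1,5) g=3 f=13, (1,6) g=2 f=13, (1,7) g=1 f=13, (2,3) g=6 f=13, (3,2) g=6 f=11, (3,6) g=2 f=11, (3,7) g=1 f=11, (4,3) g=6 f=11, (4,4) g=5 f=11]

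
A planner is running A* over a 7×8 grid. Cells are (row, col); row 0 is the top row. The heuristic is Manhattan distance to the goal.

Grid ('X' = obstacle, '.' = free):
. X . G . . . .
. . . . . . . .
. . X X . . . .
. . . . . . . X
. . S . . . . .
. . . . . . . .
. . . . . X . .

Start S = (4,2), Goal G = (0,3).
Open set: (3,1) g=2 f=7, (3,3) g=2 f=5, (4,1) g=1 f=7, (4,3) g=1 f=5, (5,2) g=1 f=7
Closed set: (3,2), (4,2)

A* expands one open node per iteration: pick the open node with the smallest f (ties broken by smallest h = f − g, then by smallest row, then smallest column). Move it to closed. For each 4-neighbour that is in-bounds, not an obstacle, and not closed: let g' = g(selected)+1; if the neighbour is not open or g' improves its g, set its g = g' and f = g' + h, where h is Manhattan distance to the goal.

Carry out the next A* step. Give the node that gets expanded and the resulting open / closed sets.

expanded=(3,3); open=[(3,1) g=2 f=7, (3,4) g=3 f=7, (4,1) g=1 f=7, (4,3) g=1 f=5, (5,2) g=1 f=7]; closed=[(3,2), (3,3), (4,2)]

step 1: expand (3,3) (f=5, h=3) → closed; open now [(3,1) g=2 f=7, (3,4) g=3 f=7, (4,1) g=1 f=7, (4,3) g=1 f=5, (5,2) g=1 f=7]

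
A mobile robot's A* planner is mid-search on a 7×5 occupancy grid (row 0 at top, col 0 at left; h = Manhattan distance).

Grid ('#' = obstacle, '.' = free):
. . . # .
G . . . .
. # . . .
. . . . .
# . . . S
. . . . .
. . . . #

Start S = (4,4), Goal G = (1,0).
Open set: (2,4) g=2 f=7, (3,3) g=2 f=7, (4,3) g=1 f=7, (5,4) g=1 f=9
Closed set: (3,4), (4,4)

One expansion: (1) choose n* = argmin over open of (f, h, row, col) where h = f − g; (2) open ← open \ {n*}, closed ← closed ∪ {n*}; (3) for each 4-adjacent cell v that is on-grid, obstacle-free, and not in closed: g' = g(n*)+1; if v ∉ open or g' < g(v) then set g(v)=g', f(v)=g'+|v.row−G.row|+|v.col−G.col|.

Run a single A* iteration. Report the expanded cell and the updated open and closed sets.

expanded=(2,4); open=[(1,4) g=3 f=7, (2,3) g=3 f=7, (3,3) g=2 f=7, (4,3) g=1 f=7, (5,4) g=1 f=9]; closed=[(2,4), (3,4), (4,4)]

step 1: expand (2,4) (f=7, h=5) → closed; open now [(1,4) g=3 f=7, (2,3) g=3 f=7, (3,3) g=2 f=7, (4,3) g=1 f=7, (5,4) g=1 f=9]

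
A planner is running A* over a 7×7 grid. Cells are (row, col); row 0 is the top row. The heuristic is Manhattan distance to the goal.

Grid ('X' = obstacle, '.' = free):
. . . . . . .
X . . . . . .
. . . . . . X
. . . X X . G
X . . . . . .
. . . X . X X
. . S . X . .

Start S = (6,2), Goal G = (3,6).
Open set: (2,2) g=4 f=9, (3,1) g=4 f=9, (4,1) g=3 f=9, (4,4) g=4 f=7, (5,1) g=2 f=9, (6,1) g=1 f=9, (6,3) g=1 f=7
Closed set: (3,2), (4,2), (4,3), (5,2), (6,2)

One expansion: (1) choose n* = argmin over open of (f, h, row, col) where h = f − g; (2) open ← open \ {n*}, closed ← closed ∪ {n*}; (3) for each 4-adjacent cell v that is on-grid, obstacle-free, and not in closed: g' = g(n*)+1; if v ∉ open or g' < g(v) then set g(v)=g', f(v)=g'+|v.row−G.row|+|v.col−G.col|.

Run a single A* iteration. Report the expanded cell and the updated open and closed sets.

expanded=(4,4); open=[(2,2) g=4 f=9, (3,1) g=4 f=9, (4,1) g=3 f=9, (4,5) g=5 f=7, (5,1) g=2 f=9, (5,4) g=5 f=9, (6,1) g=1 f=9, (6,3) g=1 f=7]; closed=[(3,2), (4,2), (4,3), (4,4), (5,2), (6,2)]

step 1: expand (4,4) (f=7, h=3) → closed; open now [(2,2) g=4 f=9, (3,1) g=4 f=9, (4,1) g=3 f=9, (4,5) g=5 f=7, (5,1) g=2 f=9, (5,4) g=5 f=9, (6,1) g=1 f=9, (6,3) g=1 f=7]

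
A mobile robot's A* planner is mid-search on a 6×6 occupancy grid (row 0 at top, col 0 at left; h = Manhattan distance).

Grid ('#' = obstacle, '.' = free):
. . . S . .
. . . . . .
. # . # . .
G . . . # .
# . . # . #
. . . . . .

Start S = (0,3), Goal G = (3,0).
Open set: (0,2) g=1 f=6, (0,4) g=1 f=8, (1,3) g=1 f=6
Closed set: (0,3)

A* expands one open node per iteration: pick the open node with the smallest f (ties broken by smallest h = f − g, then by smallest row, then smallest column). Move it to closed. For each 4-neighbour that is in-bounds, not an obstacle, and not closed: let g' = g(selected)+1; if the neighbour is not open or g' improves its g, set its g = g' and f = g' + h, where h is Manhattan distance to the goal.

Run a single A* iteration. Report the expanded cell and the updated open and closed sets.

expanded=(0,2); open=[(0,1) g=2 f=6, (0,4) g=1 f=8, (1,2) g=2 f=6, (1,3) g=1 f=6]; closed=[(0,2), (0,3)]

step 1: expand (0,2) (f=6, h=5) → closed; open now [(0,1) g=2 f=6, (0,4) g=1 f=8, (1,2) g=2 f=6, (1,3) g=1 f=6]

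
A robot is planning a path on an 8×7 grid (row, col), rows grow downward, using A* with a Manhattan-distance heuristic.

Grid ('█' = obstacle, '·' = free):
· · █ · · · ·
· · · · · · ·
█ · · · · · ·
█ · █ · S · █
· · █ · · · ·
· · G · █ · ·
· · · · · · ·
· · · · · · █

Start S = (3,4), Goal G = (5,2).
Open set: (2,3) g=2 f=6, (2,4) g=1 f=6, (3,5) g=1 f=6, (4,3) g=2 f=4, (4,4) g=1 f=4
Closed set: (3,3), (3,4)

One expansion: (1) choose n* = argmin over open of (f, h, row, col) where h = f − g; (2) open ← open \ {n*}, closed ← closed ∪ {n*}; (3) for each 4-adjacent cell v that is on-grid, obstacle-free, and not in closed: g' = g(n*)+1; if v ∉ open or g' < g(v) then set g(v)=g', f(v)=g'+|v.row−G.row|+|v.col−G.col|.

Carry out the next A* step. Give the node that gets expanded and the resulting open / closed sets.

step 1: expand (4,3) (f=4, h=2) → closed; open now [(2,3) g=2 f=6, (2,4) g=1 f=6, (3,5) g=1 f=6, (4,4) g=1 f=4, (5,3) g=3 f=4]

expanded=(4,3); open=[(2,3) g=2 f=6, (2,4) g=1 f=6, (3,5) g=1 f=6, (4,4) g=1 f=4, (5,3) g=3 f=4]; closed=[(3,3), (3,4), (4,3)]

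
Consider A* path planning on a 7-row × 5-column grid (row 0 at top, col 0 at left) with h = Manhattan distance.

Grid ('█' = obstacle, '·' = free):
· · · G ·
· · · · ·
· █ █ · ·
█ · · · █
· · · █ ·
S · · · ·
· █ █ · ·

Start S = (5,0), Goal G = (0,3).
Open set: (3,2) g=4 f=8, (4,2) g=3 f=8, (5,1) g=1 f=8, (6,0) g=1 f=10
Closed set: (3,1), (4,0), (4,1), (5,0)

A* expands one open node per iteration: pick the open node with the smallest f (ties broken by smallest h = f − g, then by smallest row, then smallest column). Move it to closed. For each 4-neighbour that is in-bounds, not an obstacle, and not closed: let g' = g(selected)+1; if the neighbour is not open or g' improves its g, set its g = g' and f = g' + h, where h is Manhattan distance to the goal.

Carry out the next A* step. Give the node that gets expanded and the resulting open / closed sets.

expanded=(3,2); open=[(3,3) g=5 f=8, (4,2) g=3 f=8, (5,1) g=1 f=8, (6,0) g=1 f=10]; closed=[(3,1), (3,2), (4,0), (4,1), (5,0)]

step 1: expand (3,2) (f=8, h=4) → closed; open now [(3,3) g=5 f=8, (4,2) g=3 f=8, (5,1) g=1 f=8, (6,0) g=1 f=10]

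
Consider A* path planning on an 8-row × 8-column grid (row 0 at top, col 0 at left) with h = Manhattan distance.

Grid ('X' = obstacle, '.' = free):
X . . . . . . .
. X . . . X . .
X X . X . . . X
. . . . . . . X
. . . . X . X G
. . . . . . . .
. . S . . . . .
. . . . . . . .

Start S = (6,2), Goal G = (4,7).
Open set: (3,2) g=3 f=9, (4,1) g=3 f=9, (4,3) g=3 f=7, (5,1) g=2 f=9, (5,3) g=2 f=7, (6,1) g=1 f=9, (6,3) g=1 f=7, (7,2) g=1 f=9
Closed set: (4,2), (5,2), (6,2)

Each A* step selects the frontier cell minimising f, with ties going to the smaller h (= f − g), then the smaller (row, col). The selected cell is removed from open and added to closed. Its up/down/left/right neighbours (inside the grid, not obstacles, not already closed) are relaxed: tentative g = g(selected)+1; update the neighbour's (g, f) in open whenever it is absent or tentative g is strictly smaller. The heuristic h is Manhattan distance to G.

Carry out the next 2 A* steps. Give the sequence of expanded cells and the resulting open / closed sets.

step 1: expand (4,3) (f=7, h=4) → closed; open now [(3,2) g=3 f=9, (3,3) g=4 f=9, (4,1) g=3 f=9, (5,1) g=2 f=9, (5,3) g=2 f=7, (6,1) g=1 f=9, (6,3) g=1 f=7, (7,2) g=1 f=9]
step 2: expand (5,3) (f=7, h=5) → closed; open now [(3,2) g=3 f=9, (3,3) g=4 f=9, (4,1) g=3 f=9, (5,1) g=2 f=9, (5,4) g=3 f=7, (6,1) g=1 f=9, (6,3) g=1 f=7, (7,2) g=1 f=9]

order=[(4,3) → (5,3)]; open=[(3,2) g=3 f=9, (3,3) g=4 f=9, (4,1) g=3 f=9, (5,1) g=2 f=9, (5,4) g=3 f=7, (6,1) g=1 f=9, (6,3) g=1 f=7, (7,2) g=1 f=9]; closed=[(4,2), (4,3), (5,2), (5,3), (6,2)]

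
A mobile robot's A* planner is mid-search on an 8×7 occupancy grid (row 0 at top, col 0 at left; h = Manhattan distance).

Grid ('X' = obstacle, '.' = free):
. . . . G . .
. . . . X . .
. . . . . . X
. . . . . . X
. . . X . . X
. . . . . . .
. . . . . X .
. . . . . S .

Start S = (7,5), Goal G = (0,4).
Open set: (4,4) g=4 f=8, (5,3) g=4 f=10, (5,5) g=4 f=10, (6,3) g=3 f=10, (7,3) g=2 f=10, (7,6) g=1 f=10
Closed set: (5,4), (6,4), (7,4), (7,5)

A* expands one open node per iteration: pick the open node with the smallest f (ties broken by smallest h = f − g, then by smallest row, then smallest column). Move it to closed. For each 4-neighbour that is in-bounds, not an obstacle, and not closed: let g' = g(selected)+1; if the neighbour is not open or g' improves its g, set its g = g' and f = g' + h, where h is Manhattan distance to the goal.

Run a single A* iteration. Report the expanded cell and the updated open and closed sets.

expanded=(4,4); open=[(3,4) g=5 f=8, (4,5) g=5 f=10, (5,3) g=4 f=10, (5,5) g=4 f=10, (6,3) g=3 f=10, (7,3) g=2 f=10, (7,6) g=1 f=10]; closed=[(4,4), (5,4), (6,4), (7,4), (7,5)]

step 1: expand (4,4) (f=8, h=4) → closed; open now [(3,4) g=5 f=8, (4,5) g=5 f=10, (5,3) g=4 f=10, (5,5) g=4 f=10, (6,3) g=3 f=10, (7,3) g=2 f=10, (7,6) g=1 f=10]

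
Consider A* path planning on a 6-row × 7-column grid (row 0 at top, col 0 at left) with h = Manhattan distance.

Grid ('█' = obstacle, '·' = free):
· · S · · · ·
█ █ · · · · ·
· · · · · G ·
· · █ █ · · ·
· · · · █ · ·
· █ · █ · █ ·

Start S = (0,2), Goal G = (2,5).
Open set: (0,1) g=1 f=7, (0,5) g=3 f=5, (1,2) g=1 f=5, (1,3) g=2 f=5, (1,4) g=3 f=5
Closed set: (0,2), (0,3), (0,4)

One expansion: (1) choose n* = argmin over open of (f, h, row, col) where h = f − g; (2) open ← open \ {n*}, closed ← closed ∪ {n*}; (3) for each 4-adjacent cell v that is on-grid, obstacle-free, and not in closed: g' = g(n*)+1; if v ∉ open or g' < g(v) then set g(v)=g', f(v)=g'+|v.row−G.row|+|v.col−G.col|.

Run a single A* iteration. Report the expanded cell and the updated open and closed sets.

step 1: expand (0,5) (f=5, h=2) → closed; open now [(0,1) g=1 f=7, (0,6) g=4 f=7, (1,2) g=1 f=5, (1,3) g=2 f=5, (1,4) g=3 f=5, (1,5) g=4 f=5]

expanded=(0,5); open=[(0,1) g=1 f=7, (0,6) g=4 f=7, (1,2) g=1 f=5, (1,3) g=2 f=5, (1,4) g=3 f=5, (1,5) g=4 f=5]; closed=[(0,2), (0,3), (0,4), (0,5)]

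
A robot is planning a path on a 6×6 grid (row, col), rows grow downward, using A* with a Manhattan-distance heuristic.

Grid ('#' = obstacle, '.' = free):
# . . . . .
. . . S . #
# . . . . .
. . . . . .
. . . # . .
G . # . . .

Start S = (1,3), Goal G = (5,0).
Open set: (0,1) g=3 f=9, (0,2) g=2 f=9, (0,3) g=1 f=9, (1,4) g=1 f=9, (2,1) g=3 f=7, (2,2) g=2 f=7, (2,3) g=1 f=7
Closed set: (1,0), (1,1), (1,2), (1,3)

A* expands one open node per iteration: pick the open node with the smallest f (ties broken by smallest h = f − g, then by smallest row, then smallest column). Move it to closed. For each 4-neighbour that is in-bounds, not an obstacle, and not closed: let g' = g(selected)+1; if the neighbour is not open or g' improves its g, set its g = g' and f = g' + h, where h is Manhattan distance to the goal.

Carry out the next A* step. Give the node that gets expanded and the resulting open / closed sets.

step 1: expand (2,1) (f=7, h=4) → closed; open now [(0,1) g=3 f=9, (0,2) g=2 f=9, (0,3) g=1 f=9, (1,4) g=1 f=9, (2,2) g=2 f=7, (2,3) g=1 f=7, (3,1) g=4 f=7]

expanded=(2,1); open=[(0,1) g=3 f=9, (0,2) g=2 f=9, (0,3) g=1 f=9, (1,4) g=1 f=9, (2,2) g=2 f=7, (2,3) g=1 f=7, (3,1) g=4 f=7]; closed=[(1,0), (1,1), (1,2), (1,3), (2,1)]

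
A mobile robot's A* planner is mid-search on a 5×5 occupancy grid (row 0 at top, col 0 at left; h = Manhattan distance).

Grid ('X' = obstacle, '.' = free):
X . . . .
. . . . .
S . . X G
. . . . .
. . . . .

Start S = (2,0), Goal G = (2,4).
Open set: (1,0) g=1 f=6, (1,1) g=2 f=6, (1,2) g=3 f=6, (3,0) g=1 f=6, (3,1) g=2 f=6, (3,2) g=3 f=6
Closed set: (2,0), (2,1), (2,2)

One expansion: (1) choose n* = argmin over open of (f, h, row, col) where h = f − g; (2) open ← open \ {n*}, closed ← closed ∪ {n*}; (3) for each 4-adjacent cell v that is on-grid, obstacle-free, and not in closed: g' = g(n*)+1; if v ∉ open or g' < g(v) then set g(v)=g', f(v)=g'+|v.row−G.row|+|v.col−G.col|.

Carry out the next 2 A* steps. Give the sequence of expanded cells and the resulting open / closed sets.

step 1: expand (1,2) (f=6, h=3) → closed; open now [(0,2) g=4 f=8, (1,0) g=1 f=6, (1,1) g=2 f=6, (1,3) g=4 f=6, (3,0) g=1 f=6, (3,1) g=2 f=6, (3,2) g=3 f=6]
step 2: expand (1,3) (f=6, h=2) → closed; open now [(0,2) g=4 f=8, (0,3) g=5 f=8, (1,0) g=1 f=6, (1,1) g=2 f=6, (1,4) g=5 f=6, (3,0) g=1 f=6, (3,1) g=2 f=6, (3,2) g=3 f=6]

order=[(1,2) → (1,3)]; open=[(0,2) g=4 f=8, (0,3) g=5 f=8, (1,0) g=1 f=6, (1,1) g=2 f=6, (1,4) g=5 f=6, (3,0) g=1 f=6, (3,1) g=2 f=6, (3,2) g=3 f=6]; closed=[(1,2), (1,3), (2,0), (2,1), (2,2)]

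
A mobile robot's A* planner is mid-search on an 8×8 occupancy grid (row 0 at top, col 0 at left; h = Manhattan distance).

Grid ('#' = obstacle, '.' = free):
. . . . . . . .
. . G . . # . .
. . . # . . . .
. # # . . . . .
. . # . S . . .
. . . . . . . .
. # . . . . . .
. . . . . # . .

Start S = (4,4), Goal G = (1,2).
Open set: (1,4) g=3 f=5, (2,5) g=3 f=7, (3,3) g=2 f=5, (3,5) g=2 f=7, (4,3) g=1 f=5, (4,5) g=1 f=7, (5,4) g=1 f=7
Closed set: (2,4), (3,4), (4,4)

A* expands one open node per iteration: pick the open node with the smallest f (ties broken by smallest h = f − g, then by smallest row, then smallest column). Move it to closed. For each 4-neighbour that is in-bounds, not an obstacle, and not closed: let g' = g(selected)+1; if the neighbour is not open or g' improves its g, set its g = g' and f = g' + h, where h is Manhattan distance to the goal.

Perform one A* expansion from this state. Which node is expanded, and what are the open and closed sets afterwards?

expanded=(1,4); open=[(0,4) g=4 f=7, (1,3) g=4 f=5, (2,5) g=3 f=7, (3,3) g=2 f=5, (3,5) g=2 f=7, (4,3) g=1 f=5, (4,5) g=1 f=7, (5,4) g=1 f=7]; closed=[(1,4), (2,4), (3,4), (4,4)]

step 1: expand (1,4) (f=5, h=2) → closed; open now [(0,4) g=4 f=7, (1,3) g=4 f=5, (2,5) g=3 f=7, (3,3) g=2 f=5, (3,5) g=2 f=7, (4,3) g=1 f=5, (4,5) g=1 f=7, (5,4) g=1 f=7]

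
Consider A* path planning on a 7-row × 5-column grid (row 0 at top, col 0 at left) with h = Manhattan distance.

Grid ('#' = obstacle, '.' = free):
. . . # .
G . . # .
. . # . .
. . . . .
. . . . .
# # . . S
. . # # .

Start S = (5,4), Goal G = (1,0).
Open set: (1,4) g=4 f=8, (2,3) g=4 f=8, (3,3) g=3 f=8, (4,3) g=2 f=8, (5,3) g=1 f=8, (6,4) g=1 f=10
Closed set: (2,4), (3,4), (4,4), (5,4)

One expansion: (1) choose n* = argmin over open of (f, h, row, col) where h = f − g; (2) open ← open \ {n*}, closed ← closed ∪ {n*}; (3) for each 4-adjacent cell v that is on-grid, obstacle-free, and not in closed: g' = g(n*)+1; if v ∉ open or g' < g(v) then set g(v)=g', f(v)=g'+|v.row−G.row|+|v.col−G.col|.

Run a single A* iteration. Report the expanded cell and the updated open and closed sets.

step 1: expand (1,4) (f=8, h=4) → closed; open now [(0,4) g=5 f=10, (2,3) g=4 f=8, (3,3) g=3 f=8, (4,3) g=2 f=8, (5,3) g=1 f=8, (6,4) g=1 f=10]

expanded=(1,4); open=[(0,4) g=5 f=10, (2,3) g=4 f=8, (3,3) g=3 f=8, (4,3) g=2 f=8, (5,3) g=1 f=8, (6,4) g=1 f=10]; closed=[(1,4), (2,4), (3,4), (4,4), (5,4)]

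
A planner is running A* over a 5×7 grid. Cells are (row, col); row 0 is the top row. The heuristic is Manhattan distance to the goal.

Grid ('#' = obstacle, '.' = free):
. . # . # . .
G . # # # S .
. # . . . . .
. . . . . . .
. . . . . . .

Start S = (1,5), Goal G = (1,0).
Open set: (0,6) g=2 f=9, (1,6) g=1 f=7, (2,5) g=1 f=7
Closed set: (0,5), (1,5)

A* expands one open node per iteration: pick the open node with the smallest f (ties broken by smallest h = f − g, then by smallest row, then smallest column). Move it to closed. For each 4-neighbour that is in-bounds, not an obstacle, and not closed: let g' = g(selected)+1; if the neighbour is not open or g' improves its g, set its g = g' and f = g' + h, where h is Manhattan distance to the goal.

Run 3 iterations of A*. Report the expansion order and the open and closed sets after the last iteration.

order=[(1,6) → (2,5) → (2,4)]; open=[(0,6) g=2 f=9, (2,3) g=3 f=7, (2,6) g=2 f=9, (3,4) g=3 f=9, (3,5) g=2 f=9]; closed=[(0,5), (1,5), (1,6), (2,4), (2,5)]

step 1: expand (1,6) (f=7, h=6) → closed; open now [(0,6) g=2 f=9, (2,5) g=1 f=7, (2,6) g=2 f=9]
step 2: expand (2,5) (f=7, h=6) → closed; open now [(0,6) g=2 f=9, (2,4) g=2 f=7, (2,6) g=2 f=9, (3,5) g=2 f=9]
step 3: expand (2,4) (f=7, h=5) → closed; open now [(0,6) g=2 f=9, (2,3) g=3 f=7, (2,6) g=2 f=9, (3,4) g=3 f=9, (3,5) g=2 f=9]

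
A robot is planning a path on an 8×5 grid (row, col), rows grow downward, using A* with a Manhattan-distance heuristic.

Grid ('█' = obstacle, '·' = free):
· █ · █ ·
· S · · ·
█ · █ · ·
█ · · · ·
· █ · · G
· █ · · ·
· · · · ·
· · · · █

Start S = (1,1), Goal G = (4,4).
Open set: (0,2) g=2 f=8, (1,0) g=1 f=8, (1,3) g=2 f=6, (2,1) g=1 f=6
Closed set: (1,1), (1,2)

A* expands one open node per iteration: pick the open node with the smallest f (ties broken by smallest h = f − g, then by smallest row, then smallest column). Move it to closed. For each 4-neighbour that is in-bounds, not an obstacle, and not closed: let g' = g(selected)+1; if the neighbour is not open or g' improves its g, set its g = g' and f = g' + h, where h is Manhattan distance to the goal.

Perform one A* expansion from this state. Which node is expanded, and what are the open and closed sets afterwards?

expanded=(1,3); open=[(0,2) g=2 f=8, (1,0) g=1 f=8, (1,4) g=3 f=6, (2,1) g=1 f=6, (2,3) g=3 f=6]; closed=[(1,1), (1,2), (1,3)]

step 1: expand (1,3) (f=6, h=4) → closed; open now [(0,2) g=2 f=8, (1,0) g=1 f=8, (1,4) g=3 f=6, (2,1) g=1 f=6, (2,3) g=3 f=6]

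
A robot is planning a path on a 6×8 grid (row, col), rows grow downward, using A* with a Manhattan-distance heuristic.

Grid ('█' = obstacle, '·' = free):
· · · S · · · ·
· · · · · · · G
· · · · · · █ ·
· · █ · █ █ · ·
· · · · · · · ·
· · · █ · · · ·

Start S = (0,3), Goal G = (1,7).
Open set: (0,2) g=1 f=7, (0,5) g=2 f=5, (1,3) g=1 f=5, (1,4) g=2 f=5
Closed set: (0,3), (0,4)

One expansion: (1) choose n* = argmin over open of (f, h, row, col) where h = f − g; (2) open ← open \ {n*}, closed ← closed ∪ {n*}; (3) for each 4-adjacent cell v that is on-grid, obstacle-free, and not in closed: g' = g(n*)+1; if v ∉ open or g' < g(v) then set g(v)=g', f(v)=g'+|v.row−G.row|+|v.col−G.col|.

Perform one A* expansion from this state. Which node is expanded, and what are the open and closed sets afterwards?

expanded=(0,5); open=[(0,2) g=1 f=7, (0,6) g=3 f=5, (1,3) g=1 f=5, (1,4) g=2 f=5, (1,5) g=3 f=5]; closed=[(0,3), (0,4), (0,5)]

step 1: expand (0,5) (f=5, h=3) → closed; open now [(0,2) g=1 f=7, (0,6) g=3 f=5, (1,3) g=1 f=5, (1,4) g=2 f=5, (1,5) g=3 f=5]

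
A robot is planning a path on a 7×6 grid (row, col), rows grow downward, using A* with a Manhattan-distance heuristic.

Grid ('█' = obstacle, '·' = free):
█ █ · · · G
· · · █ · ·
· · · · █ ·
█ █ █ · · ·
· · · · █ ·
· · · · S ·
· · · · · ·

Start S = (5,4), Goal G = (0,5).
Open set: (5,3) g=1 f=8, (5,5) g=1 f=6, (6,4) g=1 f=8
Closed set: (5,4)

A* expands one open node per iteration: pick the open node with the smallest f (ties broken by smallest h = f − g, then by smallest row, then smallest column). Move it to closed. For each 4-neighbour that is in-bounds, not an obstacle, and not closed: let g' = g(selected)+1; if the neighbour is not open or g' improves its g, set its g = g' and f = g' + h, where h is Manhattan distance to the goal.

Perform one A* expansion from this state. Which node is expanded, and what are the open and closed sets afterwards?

step 1: expand (5,5) (f=6, h=5) → closed; open now [(4,5) g=2 f=6, (5,3) g=1 f=8, (6,4) g=1 f=8, (6,5) g=2 f=8]

expanded=(5,5); open=[(4,5) g=2 f=6, (5,3) g=1 f=8, (6,4) g=1 f=8, (6,5) g=2 f=8]; closed=[(5,4), (5,5)]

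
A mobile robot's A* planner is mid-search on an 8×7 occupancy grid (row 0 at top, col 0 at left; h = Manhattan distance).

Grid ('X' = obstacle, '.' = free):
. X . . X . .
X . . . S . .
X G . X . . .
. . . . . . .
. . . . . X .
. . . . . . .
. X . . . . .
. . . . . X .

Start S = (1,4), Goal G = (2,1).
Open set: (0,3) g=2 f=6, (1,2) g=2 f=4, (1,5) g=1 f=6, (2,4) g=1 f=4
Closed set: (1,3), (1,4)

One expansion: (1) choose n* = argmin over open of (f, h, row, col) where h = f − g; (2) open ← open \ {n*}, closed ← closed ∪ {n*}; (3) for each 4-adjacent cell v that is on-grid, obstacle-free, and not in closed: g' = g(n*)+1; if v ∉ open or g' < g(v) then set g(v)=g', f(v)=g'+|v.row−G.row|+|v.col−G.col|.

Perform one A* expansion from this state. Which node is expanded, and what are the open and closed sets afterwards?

expanded=(1,2); open=[(0,2) g=3 f=6, (0,3) g=2 f=6, (1,1) g=3 f=4, (1,5) g=1 f=6, (2,2) g=3 f=4, (2,4) g=1 f=4]; closed=[(1,2), (1,3), (1,4)]

step 1: expand (1,2) (f=4, h=2) → closed; open now [(0,2) g=3 f=6, (0,3) g=2 f=6, (1,1) g=3 f=4, (1,5) g=1 f=6, (2,2) g=3 f=4, (2,4) g=1 f=4]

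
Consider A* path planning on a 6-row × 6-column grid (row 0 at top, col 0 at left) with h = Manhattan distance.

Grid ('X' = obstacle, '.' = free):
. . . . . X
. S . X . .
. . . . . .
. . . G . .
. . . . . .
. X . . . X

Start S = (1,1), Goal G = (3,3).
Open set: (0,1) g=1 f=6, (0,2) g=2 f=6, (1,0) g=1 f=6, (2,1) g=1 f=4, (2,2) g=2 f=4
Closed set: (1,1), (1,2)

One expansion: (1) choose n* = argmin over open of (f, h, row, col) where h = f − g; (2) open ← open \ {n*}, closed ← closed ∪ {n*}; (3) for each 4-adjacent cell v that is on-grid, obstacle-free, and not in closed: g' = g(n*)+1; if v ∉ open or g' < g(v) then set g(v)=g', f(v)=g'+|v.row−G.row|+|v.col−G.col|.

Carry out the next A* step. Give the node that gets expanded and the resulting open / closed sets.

expanded=(2,2); open=[(0,1) g=1 f=6, (0,2) g=2 f=6, (1,0) g=1 f=6, (2,1) g=1 f=4, (2,3) g=3 f=4, (3,2) g=3 f=4]; closed=[(1,1), (1,2), (2,2)]

step 1: expand (2,2) (f=4, h=2) → closed; open now [(0,1) g=1 f=6, (0,2) g=2 f=6, (1,0) g=1 f=6, (2,1) g=1 f=4, (2,3) g=3 f=4, (3,2) g=3 f=4]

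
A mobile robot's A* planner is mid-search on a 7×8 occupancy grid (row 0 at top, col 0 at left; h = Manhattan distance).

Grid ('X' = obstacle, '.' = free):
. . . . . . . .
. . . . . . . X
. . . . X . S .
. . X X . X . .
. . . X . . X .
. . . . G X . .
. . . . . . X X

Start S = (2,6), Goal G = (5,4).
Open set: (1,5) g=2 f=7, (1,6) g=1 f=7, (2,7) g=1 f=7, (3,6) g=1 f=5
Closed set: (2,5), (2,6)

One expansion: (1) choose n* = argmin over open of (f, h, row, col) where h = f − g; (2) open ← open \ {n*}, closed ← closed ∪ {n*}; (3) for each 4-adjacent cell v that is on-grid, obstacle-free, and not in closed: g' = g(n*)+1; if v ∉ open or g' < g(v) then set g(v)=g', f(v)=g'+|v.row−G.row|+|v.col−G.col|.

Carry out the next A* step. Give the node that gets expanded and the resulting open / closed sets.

step 1: expand (3,6) (f=5, h=4) → closed; open now [(1,5) g=2 f=7, (1,6) g=1 f=7, (2,7) g=1 f=7, (3,7) g=2 f=7]

expanded=(3,6); open=[(1,5) g=2 f=7, (1,6) g=1 f=7, (2,7) g=1 f=7, (3,7) g=2 f=7]; closed=[(2,5), (2,6), (3,6)]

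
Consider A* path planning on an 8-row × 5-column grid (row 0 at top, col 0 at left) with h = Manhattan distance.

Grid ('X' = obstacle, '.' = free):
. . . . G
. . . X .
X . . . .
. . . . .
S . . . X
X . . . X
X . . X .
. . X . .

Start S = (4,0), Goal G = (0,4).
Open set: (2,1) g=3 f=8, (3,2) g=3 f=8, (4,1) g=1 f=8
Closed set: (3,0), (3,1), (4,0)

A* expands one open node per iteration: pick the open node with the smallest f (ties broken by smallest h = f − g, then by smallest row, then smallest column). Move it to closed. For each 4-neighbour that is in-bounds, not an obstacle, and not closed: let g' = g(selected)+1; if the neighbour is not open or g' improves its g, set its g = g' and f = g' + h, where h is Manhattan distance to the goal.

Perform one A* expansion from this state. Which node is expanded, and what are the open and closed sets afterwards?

expanded=(2,1); open=[(1,1) g=4 f=8, (2,2) g=4 f=8, (3,2) g=3 f=8, (4,1) g=1 f=8]; closed=[(2,1), (3,0), (3,1), (4,0)]

step 1: expand (2,1) (f=8, h=5) → closed; open now [(1,1) g=4 f=8, (2,2) g=4 f=8, (3,2) g=3 f=8, (4,1) g=1 f=8]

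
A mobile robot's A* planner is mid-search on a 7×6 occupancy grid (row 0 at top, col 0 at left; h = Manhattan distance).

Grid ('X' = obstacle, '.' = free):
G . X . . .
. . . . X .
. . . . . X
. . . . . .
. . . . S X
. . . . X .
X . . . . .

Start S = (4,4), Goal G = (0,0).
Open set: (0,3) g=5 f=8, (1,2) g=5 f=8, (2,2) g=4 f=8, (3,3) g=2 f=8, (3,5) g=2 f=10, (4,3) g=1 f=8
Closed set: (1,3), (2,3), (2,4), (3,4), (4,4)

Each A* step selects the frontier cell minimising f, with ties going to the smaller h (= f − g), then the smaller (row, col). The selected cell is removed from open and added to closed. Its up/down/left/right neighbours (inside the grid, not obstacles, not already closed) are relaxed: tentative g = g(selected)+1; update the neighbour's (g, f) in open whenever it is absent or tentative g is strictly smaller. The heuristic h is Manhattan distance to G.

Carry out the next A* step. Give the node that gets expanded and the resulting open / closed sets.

expanded=(0,3); open=[(0,4) g=6 f=10, (1,2) g=5 f=8, (2,2) g=4 f=8, (3,3) g=2 f=8, (3,5) g=2 f=10, (4,3) g=1 f=8]; closed=[(0,3), (1,3), (2,3), (2,4), (3,4), (4,4)]

step 1: expand (0,3) (f=8, h=3) → closed; open now [(0,4) g=6 f=10, (1,2) g=5 f=8, (2,2) g=4 f=8, (3,3) g=2 f=8, (3,5) g=2 f=10, (4,3) g=1 f=8]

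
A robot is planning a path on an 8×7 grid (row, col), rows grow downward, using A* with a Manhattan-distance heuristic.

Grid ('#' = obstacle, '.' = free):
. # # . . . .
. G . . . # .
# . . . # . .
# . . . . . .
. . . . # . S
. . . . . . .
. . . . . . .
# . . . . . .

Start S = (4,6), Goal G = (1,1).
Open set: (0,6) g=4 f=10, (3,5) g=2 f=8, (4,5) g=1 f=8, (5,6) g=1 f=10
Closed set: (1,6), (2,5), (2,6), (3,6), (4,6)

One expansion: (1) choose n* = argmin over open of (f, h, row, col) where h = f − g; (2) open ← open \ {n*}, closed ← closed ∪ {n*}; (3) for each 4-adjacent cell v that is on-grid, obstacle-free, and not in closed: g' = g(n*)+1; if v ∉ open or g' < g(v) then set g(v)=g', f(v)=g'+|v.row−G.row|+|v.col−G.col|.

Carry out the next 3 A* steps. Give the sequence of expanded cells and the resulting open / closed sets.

step 1: expand (3,5) (f=8, h=6) → closed; open now [(0,6) g=4 f=10, (3,4) g=3 f=8, (4,5) g=1 f=8, (5,6) g=1 f=10]
step 2: expand (3,4) (f=8, h=5) → closed; open now [(0,6) g=4 f=10, (3,3) g=4 f=8, (4,5) g=1 f=8, (5,6) g=1 f=10]
step 3: expand (3,3) (f=8, h=4) → closed; open now [(0,6) g=4 f=10, (2,3) g=5 f=8, (3,2) g=5 f=8, (4,3) g=5 f=10, (4,5) g=1 f=8, (5,6) g=1 f=10]

order=[(3,5) → (3,4) → (3,3)]; open=[(0,6) g=4 f=10, (2,3) g=5 f=8, (3,2) g=5 f=8, (4,3) g=5 f=10, (4,5) g=1 f=8, (5,6) g=1 f=10]; closed=[(1,6), (2,5), (2,6), (3,3), (3,4), (3,5), (3,6), (4,6)]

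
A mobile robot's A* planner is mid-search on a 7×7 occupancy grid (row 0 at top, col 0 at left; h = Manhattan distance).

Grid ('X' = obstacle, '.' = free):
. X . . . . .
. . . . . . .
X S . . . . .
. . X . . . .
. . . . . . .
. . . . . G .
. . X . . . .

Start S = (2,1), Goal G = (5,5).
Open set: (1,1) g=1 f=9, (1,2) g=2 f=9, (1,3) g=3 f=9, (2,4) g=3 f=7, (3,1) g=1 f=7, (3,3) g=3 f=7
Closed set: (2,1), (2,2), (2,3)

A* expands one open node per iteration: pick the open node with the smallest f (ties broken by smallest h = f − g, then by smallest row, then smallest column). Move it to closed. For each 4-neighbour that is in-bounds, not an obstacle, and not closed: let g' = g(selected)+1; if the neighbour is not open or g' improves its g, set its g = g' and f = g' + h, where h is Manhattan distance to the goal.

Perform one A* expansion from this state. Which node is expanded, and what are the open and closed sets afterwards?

step 1: expand (2,4) (f=7, h=4) → closed; open now [(1,1) g=1 f=9, (1,2) g=2 f=9, (1,3) g=3 f=9, (1,4) g=4 f=9, (2,5) g=4 f=7, (3,1) g=1 f=7, (3,3) g=3 f=7, (3,4) g=4 f=7]

expanded=(2,4); open=[(1,1) g=1 f=9, (1,2) g=2 f=9, (1,3) g=3 f=9, (1,4) g=4 f=9, (2,5) g=4 f=7, (3,1) g=1 f=7, (3,3) g=3 f=7, (3,4) g=4 f=7]; closed=[(2,1), (2,2), (2,3), (2,4)]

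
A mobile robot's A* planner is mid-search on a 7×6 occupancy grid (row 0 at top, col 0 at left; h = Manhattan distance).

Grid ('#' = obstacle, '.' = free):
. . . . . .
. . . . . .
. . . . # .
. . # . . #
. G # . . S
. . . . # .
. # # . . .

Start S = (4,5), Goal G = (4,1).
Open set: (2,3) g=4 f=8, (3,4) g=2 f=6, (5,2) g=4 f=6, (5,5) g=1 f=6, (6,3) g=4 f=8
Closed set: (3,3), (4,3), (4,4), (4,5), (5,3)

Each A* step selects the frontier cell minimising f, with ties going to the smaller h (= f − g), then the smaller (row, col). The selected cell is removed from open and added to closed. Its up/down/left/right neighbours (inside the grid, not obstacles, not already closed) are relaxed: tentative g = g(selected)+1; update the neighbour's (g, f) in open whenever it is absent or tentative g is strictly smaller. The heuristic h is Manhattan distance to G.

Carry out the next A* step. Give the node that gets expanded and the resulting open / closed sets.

step 1: expand (5,2) (f=6, h=2) → closed; open now [(2,3) g=4 f=8, (3,4) g=2 f=6, (5,1) g=5 f=6, (5,5) g=1 f=6, (6,3) g=4 f=8]

expanded=(5,2); open=[(2,3) g=4 f=8, (3,4) g=2 f=6, (5,1) g=5 f=6, (5,5) g=1 f=6, (6,3) g=4 f=8]; closed=[(3,3), (4,3), (4,4), (4,5), (5,2), (5,3)]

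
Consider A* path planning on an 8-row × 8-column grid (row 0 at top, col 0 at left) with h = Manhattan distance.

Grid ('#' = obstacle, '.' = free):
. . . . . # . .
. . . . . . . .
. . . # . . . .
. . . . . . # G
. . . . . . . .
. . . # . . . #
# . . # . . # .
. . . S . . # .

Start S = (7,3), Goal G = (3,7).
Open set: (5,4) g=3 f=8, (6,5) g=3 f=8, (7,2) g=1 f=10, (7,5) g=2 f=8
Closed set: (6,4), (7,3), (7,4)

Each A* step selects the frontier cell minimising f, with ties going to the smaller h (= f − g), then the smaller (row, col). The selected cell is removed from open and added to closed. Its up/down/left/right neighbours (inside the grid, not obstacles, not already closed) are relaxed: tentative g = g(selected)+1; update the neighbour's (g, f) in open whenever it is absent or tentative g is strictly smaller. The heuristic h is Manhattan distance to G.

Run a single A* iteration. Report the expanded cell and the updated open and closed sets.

step 1: expand (5,4) (f=8, h=5) → closed; open now [(4,4) g=4 f=8, (5,5) g=4 f=8, (6,5) g=3 f=8, (7,2) g=1 f=10, (7,5) g=2 f=8]

expanded=(5,4); open=[(4,4) g=4 f=8, (5,5) g=4 f=8, (6,5) g=3 f=8, (7,2) g=1 f=10, (7,5) g=2 f=8]; closed=[(5,4), (6,4), (7,3), (7,4)]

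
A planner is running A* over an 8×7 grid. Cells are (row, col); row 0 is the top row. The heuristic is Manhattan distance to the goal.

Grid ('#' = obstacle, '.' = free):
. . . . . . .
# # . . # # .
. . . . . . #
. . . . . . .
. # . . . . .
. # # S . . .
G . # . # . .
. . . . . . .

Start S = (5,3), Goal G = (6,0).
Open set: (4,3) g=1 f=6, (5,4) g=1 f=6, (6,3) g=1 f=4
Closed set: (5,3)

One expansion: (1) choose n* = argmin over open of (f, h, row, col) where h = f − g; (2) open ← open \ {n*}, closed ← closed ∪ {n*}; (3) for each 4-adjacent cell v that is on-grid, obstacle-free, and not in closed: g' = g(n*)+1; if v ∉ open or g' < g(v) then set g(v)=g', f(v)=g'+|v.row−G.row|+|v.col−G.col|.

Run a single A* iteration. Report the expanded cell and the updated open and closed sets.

expanded=(6,3); open=[(4,3) g=1 f=6, (5,4) g=1 f=6, (7,3) g=2 f=6]; closed=[(5,3), (6,3)]

step 1: expand (6,3) (f=4, h=3) → closed; open now [(4,3) g=1 f=6, (5,4) g=1 f=6, (7,3) g=2 f=6]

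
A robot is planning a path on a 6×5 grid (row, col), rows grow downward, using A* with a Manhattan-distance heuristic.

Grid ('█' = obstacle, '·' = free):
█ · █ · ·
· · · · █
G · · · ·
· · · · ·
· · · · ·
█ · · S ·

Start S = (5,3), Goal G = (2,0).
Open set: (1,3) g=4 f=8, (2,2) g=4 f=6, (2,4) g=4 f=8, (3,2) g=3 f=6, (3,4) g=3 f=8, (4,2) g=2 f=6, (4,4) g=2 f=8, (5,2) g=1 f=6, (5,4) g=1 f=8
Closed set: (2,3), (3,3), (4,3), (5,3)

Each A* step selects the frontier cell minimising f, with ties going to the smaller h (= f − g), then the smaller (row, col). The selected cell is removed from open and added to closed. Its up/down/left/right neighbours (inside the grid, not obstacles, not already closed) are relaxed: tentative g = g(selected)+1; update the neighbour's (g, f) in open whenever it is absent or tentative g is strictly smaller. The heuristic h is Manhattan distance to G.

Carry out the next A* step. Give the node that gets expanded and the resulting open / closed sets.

expanded=(2,2); open=[(1,2) g=5 f=8, (1,3) g=4 f=8, (2,1) g=5 f=6, (2,4) g=4 f=8, (3,2) g=3 f=6, (3,4) g=3 f=8, (4,2) g=2 f=6, (4,4) g=2 f=8, (5,2) g=1 f=6, (5,4) g=1 f=8]; closed=[(2,2), (2,3), (3,3), (4,3), (5,3)]

step 1: expand (2,2) (f=6, h=2) → closed; open now [(1,2) g=5 f=8, (1,3) g=4 f=8, (2,1) g=5 f=6, (2,4) g=4 f=8, (3,2) g=3 f=6, (3,4) g=3 f=8, (4,2) g=2 f=6, (4,4) g=2 f=8, (5,2) g=1 f=6, (5,4) g=1 f=8]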